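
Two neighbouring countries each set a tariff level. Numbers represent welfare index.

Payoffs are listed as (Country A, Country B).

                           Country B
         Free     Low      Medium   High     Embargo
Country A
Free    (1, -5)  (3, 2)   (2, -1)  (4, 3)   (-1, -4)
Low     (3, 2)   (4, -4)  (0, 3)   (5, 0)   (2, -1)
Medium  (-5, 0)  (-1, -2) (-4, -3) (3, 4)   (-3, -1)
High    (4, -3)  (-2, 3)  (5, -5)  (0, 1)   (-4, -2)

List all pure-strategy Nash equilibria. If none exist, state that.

No pure-strategy Nash equilibrium.

For each player, find the best response to each opponent profile; mutual best responses are the pure NE.
Country A against Free: payoffs 1, 3, -5, 4 → best response High.
Country A against Low: payoffs 3, 4, -1, -2 → best response Low.
Country A against Medium: payoffs 2, 0, -4, 5 → best response High.
Country A against High: payoffs 4, 5, 3, 0 → best response Low.
Country A against Embargo: payoffs -1, 2, -3, -4 → best response Low.
Country B against Free: payoffs -5, 2, -1, 3, -4 → best response High.
Country B against Low: payoffs 2, -4, 3, 0, -1 → best response Medium.
Country B against Medium: payoffs 0, -2, -3, 4, -1 → best response High.
Country B against High: payoffs -3, 3, -5, 1, -2 → best response Low.
No profile is a mutual best response for all players.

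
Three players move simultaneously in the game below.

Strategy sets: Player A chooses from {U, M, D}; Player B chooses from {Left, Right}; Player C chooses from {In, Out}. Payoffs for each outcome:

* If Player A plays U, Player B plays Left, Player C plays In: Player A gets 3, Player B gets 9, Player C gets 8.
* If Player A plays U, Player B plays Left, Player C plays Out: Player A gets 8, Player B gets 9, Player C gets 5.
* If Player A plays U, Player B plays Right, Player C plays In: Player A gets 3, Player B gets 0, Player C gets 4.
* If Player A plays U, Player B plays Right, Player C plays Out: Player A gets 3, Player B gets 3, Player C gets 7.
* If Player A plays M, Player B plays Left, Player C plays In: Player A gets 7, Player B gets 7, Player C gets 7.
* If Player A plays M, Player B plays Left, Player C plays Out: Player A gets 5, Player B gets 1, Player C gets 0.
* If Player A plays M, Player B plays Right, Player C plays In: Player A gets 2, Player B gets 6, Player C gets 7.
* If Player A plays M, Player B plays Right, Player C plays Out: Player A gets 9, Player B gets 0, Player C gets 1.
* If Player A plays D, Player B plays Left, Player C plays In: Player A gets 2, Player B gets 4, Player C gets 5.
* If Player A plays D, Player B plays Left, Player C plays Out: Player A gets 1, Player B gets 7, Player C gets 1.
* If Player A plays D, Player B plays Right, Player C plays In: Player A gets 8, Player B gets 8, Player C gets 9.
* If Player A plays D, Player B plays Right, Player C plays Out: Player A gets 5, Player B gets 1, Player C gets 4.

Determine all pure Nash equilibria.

Pure-strategy Nash equilibria: (M, Left, In); (D, Right, In)

(U, Left, In): Player A can switch to M (3 → 7). Not NE.
(U, Left, Out): Player C can switch to In (5 → 8). Not NE.
(U, Right, In): Player A can switch to D (3 → 8). Not NE.
(U, Right, Out): Player A can switch to M (3 → 9). Not NE.
(M, Left, In): Player A gets 7, best alternative 3; Player B gets 7, best alternative 6; Player C gets 7, best alternative 0. No profitable deviation — NE.
(M, Left, Out): Player A can switch to U (5 → 8). Not NE.
(M, Right, In): Player A can switch to U (2 → 3). Not NE.
(M, Right, Out): Player B can switch to Left (0 → 1). Not NE.
(D, Left, In): Player A can switch to U (2 → 3). Not NE.
(D, Left, Out): Player A can switch to U (1 → 8). Not NE.
(D, Right, In): Player A gets 8, best alternative 3; Player B gets 8, best alternative 4; Player C gets 9, best alternative 4. No profitable deviation — NE.
(D, Right, Out): Player A can switch to M (5 → 9). Not NE.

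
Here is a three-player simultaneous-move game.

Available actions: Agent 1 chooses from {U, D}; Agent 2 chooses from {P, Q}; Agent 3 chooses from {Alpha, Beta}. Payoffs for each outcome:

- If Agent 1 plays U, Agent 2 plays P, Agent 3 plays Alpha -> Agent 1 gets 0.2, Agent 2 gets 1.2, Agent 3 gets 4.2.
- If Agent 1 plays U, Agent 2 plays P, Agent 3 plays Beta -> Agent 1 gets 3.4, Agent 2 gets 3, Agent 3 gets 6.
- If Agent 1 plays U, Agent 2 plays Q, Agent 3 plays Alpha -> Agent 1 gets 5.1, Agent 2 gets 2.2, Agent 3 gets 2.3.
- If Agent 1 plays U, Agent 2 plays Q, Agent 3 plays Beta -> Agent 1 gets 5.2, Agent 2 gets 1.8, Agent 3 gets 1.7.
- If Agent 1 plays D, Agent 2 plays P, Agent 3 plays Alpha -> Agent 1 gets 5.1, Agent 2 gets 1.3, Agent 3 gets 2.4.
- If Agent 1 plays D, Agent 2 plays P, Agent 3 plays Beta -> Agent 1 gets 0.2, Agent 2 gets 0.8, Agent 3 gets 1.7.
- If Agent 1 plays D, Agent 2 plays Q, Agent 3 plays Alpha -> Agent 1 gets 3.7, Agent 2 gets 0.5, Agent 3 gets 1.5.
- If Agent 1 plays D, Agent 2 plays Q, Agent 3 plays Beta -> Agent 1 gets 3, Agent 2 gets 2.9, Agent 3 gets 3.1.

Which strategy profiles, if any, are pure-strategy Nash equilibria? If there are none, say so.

(U, P, Beta); (U, Q, Alpha); (D, P, Alpha)

Agent 1 against (P, Alpha): payoffs 0.2, 5.1 → best response D.
Agent 1 against (P, Beta): payoffs 3.4, 0.2 → best response U.
Agent 1 against (Q, Alpha): payoffs 5.1, 3.7 → best response U.
Agent 1 against (Q, Beta): payoffs 5.2, 3 → best response U.
Agent 2 against (U, Alpha): payoffs 1.2, 2.2 → best response Q.
Agent 2 against (U, Beta): payoffs 3, 1.8 → best response P.
Agent 2 against (D, Alpha): payoffs 1.3, 0.5 → best response P.
Agent 2 against (D, Beta): payoffs 0.8, 2.9 → best response Q.
Agent 3 against (U, P): payoffs 4.2, 6 → best response Beta.
Agent 3 against (U, Q): payoffs 2.3, 1.7 → best response Alpha.
Agent 3 against (D, P): payoffs 2.4, 1.7 → best response Alpha.
Agent 3 against (D, Q): payoffs 1.5, 3.1 → best response Beta.
Mutual best responses: (U, P, Beta); (U, Q, Alpha); (D, P, Alpha).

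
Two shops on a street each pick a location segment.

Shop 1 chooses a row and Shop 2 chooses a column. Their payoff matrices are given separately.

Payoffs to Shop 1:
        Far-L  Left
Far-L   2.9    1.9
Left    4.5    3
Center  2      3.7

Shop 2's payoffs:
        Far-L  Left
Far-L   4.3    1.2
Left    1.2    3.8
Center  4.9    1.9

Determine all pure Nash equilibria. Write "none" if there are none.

No pure-strategy Nash equilibrium.

For each player, find the best response to each opponent profile; mutual best responses are the pure NE.
Shop 1 against Far-L: payoffs 2.9, 4.5, 2 → best response Left.
Shop 1 against Left: payoffs 1.9, 3, 3.7 → best response Center.
Shop 2 against Far-L: payoffs 4.3, 1.2 → best response Far-L.
Shop 2 against Left: payoffs 1.2, 3.8 → best response Left.
Shop 2 against Center: payoffs 4.9, 1.9 → best response Far-L.
No profile is a mutual best response for all players.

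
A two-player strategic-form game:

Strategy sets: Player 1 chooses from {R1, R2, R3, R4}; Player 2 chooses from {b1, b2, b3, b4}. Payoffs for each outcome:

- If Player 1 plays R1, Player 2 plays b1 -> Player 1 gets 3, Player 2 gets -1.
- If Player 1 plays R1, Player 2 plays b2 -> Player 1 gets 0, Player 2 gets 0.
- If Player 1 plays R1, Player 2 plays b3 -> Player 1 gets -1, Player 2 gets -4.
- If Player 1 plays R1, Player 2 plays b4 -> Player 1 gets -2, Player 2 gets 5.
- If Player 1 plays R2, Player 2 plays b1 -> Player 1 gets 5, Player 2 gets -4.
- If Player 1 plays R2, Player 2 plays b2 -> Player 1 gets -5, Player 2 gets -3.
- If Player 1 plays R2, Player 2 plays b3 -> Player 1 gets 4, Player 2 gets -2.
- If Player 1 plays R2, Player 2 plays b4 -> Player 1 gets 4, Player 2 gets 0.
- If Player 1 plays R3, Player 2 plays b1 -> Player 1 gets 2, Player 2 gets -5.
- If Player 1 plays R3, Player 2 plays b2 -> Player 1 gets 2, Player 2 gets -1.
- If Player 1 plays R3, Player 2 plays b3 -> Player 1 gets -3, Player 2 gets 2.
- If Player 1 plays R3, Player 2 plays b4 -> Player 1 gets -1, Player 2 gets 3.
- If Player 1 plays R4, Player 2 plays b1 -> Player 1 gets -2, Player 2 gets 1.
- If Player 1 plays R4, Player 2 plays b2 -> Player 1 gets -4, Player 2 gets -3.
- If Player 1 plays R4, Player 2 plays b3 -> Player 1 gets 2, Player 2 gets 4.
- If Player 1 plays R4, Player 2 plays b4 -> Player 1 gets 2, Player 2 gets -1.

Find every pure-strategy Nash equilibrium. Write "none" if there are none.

(R1, b1): Player 1 can switch to R2 (3 → 5). Not NE.
(R1, b2): Player 1 can switch to R3 (0 → 2). Not NE.
(R1, b3): Player 1 can switch to R2 (-1 → 4). Not NE.
(R1, b4): Player 1 can switch to R2 (-2 → 4). Not NE.
(R2, b1): Player 2 can switch to b2 (-4 → -3). Not NE.
(R2, b2): Player 1 can switch to R1 (-5 → 0). Not NE.
(R2, b3): Player 2 can switch to b4 (-2 → 0). Not NE.
(R2, b4): Player 1 gets 4, best alternative 2; Player 2 gets 0, best alternative -2. No profitable deviation — NE.
(R3, b1): Player 1 can switch to R1 (2 → 3). Not NE.
(R3, b2): Player 2 can switch to b3 (-1 → 2). Not NE.
(R3, b3): Player 1 can switch to R1 (-3 → -1). Not NE.
(R3, b4): Player 1 can switch to R2 (-1 → 4). Not NE.
(R4, b1): Player 1 can switch to R1 (-2 → 3). Not NE.
(The remaining 3 profiles each have a profitable deviation by the same check.)

The unique pure-strategy Nash equilibrium is (R2, b4).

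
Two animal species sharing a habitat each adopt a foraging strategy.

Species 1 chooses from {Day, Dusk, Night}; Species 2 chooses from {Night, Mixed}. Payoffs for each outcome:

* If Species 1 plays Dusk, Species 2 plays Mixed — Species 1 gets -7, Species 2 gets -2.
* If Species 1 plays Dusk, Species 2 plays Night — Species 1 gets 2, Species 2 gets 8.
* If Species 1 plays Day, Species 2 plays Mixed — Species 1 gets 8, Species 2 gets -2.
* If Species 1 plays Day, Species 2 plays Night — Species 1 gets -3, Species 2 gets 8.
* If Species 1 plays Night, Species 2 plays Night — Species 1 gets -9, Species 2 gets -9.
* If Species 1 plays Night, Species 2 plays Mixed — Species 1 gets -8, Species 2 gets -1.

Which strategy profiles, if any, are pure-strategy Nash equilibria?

Species 1 against Night: payoffs -3, 2, -9 → best response Dusk.
Species 1 against Mixed: payoffs 8, -7, -8 → best response Day.
Species 2 against Day: payoffs 8, -2 → best response Night.
Species 2 against Dusk: payoffs 8, -2 → best response Night.
Species 2 against Night: payoffs -9, -1 → best response Mixed.
Mutual best responses: (Dusk, Night).

Pure NE: (Dusk, Night)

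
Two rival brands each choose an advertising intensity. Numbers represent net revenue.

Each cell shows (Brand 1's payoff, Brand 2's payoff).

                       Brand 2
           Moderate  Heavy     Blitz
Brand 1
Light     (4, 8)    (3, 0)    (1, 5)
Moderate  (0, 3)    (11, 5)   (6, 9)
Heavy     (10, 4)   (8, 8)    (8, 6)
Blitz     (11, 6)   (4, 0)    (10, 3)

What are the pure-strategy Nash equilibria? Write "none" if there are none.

Brand 1 against Moderate: payoffs 4, 0, 10, 11 → best response Blitz.
Brand 1 against Heavy: payoffs 3, 11, 8, 4 → best response Moderate.
Brand 1 against Blitz: payoffs 1, 6, 8, 10 → best response Blitz.
Brand 2 against Light: payoffs 8, 0, 5 → best response Moderate.
Brand 2 against Moderate: payoffs 3, 5, 9 → best response Blitz.
Brand 2 against Heavy: payoffs 4, 8, 6 → best response Heavy.
Brand 2 against Blitz: payoffs 6, 0, 3 → best response Moderate.
Mutual best responses: (Blitz, Moderate).

(Blitz, Moderate)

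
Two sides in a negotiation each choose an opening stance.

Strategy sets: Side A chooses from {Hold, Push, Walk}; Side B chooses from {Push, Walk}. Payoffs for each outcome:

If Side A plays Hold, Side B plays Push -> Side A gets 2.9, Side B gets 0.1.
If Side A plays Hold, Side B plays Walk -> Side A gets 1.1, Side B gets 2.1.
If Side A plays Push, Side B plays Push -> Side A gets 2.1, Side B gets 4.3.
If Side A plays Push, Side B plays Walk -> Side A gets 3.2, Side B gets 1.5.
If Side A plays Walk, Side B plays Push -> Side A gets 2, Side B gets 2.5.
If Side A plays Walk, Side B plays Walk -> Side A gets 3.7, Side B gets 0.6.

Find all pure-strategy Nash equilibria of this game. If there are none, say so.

There is no pure-strategy Nash equilibrium.

For each strategy profile, look for a profitable unilateral deviation.
(Hold, Push): Side B can switch to Walk (0.1 → 2.1). Not NE.
(Hold, Walk): Side A can switch to Push (1.1 → 3.2). Not NE.
(Push, Push): Side A can switch to Hold (2.1 → 2.9). Not NE.
(Push, Walk): Side A can switch to Walk (3.2 → 3.7). Not NE.
(Walk, Push): Side A can switch to Hold (2 → 2.9). Not NE.
(Walk, Walk): Side B can switch to Push (0.6 → 2.5). Not NE.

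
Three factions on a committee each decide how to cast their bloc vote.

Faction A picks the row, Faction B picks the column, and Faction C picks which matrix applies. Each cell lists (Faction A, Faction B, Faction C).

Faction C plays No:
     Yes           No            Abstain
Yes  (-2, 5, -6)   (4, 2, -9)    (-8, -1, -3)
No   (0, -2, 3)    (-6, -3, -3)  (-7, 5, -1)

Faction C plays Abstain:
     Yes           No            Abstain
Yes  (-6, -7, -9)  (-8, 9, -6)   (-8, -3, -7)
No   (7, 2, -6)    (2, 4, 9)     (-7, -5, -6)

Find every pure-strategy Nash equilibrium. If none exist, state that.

The pure Nash equilibria are (No, No, Abstain); (No, Abstain, No).

For each strategy profile, look for a profitable unilateral deviation.
(Yes, Yes, No): Faction A can switch to No (-2 → 0). Not NE.
(Yes, Yes, Abstain): Faction A can switch to No (-6 → 7). Not NE.
(Yes, No, No): Faction B can switch to Yes (2 → 5). Not NE.
(Yes, No, Abstain): Faction A can switch to No (-8 → 2). Not NE.
(Yes, Abstain, No): Faction A can switch to No (-8 → -7). Not NE.
(Yes, Abstain, Abstain): Faction A can switch to No (-8 → -7). Not NE.
(No, Yes, No): Faction B can switch to Abstain (-2 → 5). Not NE.
(No, Yes, Abstain): Faction B can switch to No (2 → 4). Not NE.
(No, No, Abstain): Faction A gets 2, best alternative -8; Faction B gets 4, best alternative 2; Faction C gets 9, best alternative -3. No profitable deviation — NE.
(No, Abstain, No): Faction A gets -7, best alternative -8; Faction B gets 5, best alternative -2; Faction C gets -1, best alternative -6. No profitable deviation — NE.
(The remaining 2 profiles each have a profitable deviation by the same check.)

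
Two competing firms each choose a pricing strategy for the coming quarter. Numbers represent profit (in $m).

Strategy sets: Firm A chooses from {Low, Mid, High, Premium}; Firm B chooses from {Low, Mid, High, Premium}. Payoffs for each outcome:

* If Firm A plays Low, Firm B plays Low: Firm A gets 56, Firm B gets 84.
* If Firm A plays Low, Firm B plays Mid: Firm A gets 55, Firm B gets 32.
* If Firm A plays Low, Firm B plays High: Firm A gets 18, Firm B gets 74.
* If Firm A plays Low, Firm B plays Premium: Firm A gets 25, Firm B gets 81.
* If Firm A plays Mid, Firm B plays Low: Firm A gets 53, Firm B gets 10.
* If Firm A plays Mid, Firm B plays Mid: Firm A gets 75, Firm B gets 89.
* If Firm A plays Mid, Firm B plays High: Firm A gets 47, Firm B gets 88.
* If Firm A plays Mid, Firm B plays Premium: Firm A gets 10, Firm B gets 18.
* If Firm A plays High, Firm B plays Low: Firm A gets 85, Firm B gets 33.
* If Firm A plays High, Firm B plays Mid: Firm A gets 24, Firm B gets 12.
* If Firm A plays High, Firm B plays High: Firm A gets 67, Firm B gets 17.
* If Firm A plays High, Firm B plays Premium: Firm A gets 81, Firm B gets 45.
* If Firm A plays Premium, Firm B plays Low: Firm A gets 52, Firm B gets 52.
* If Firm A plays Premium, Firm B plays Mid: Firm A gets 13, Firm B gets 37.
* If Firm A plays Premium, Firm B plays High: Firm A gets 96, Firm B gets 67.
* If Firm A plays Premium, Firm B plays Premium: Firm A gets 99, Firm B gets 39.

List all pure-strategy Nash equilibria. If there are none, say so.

For each player, find the best response to each opponent profile; mutual best responses are the pure NE.
Firm A against Low: payoffs 56, 53, 85, 52 → best response High.
Firm A against Mid: payoffs 55, 75, 24, 13 → best response Mid.
Firm A against High: payoffs 18, 47, 67, 96 → best response Premium.
Firm A against Premium: payoffs 25, 10, 81, 99 → best response Premium.
Firm B against Low: payoffs 84, 32, 74, 81 → best response Low.
Firm B against Mid: payoffs 10, 89, 88, 18 → best response Mid.
Firm B against High: payoffs 33, 12, 17, 45 → best response Premium.
Firm B against Premium: payoffs 52, 37, 67, 39 → best response High.
Mutual best responses: (Mid, Mid); (Premium, High).

Pure-strategy Nash equilibria: (Mid, Mid), (Premium, High)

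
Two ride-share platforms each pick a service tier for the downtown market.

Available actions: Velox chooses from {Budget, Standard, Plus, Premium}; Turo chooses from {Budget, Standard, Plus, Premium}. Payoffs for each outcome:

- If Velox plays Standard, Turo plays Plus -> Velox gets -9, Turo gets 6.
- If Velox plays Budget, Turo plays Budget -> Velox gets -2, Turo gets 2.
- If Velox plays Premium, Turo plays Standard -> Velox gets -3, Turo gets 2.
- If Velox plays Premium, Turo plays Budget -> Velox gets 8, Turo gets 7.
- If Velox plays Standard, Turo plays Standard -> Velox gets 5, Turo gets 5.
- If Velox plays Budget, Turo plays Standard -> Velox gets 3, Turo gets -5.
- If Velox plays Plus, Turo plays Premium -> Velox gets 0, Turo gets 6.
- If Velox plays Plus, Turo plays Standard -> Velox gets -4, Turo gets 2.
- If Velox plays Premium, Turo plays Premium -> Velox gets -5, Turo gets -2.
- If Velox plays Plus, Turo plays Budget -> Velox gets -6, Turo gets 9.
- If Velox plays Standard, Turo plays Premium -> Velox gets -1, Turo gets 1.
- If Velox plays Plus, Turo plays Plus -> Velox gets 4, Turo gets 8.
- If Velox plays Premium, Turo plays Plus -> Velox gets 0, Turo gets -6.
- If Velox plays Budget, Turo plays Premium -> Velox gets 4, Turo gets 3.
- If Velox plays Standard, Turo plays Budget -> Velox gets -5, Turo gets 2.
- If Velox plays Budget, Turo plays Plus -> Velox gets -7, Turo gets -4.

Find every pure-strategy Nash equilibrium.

(Budget, Premium), (Premium, Budget)

(Budget, Budget): Velox can switch to Premium (-2 → 8). Not NE.
(Budget, Standard): Velox can switch to Standard (3 → 5). Not NE.
(Budget, Plus): Velox can switch to Plus (-7 → 4). Not NE.
(Budget, Premium): Velox gets 4, best alternative 0; Turo gets 3, best alternative 2. No profitable deviation — NE.
(Standard, Budget): Velox can switch to Budget (-5 → -2). Not NE.
(Standard, Standard): Turo can switch to Plus (5 → 6). Not NE.
(Standard, Plus): Velox can switch to Budget (-9 → -7). Not NE.
(Standard, Premium): Velox can switch to Budget (-1 → 4). Not NE.
(Plus, Budget): Velox can switch to Budget (-6 → -2). Not NE.
(Plus, Standard): Velox can switch to Budget (-4 → 3). Not NE.
(Plus, Plus): Turo can switch to Budget (8 → 9). Not NE.
(Plus, Premium): Velox can switch to Budget (0 → 4). Not NE.
(Premium, Budget): Velox gets 8, best alternative -2; Turo gets 7, best alternative 2. No profitable deviation — NE.
(Premium, Standard): Velox can switch to Budget (-3 → 3). Not NE.
(The remaining 2 profiles each have a profitable deviation by the same check.)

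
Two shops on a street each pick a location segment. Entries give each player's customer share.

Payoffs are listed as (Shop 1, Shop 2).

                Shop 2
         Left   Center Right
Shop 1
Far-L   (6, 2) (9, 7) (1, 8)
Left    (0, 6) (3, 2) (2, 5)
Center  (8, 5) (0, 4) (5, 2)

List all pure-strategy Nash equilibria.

The unique pure-strategy Nash equilibrium is (Center, Left).

Shop 1 against Left: payoffs 6, 0, 8 → best response Center.
Shop 1 against Center: payoffs 9, 3, 0 → best response Far-L.
Shop 1 against Right: payoffs 1, 2, 5 → best response Center.
Shop 2 against Far-L: payoffs 2, 7, 8 → best response Right.
Shop 2 against Left: payoffs 6, 2, 5 → best response Left.
Shop 2 against Center: payoffs 5, 4, 2 → best response Left.
Mutual best responses: (Center, Left).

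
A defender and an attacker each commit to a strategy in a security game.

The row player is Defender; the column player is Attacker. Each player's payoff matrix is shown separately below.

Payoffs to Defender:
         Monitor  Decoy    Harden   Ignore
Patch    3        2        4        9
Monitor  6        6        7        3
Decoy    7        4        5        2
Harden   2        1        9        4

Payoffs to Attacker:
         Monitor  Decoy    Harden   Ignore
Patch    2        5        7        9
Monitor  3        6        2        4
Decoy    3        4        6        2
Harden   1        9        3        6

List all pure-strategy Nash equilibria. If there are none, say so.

For each player, find the best response to each opponent profile; mutual best responses are the pure NE.
Defender against Monitor: payoffs 3, 6, 7, 2 → best response Decoy.
Defender against Decoy: payoffs 2, 6, 4, 1 → best response Monitor.
Defender against Harden: payoffs 4, 7, 5, 9 → best response Harden.
Defender against Ignore: payoffs 9, 3, 2, 4 → best response Patch.
Attacker against Patch: payoffs 2, 5, 7, 9 → best response Ignore.
Attacker against Monitor: payoffs 3, 6, 2, 4 → best response Decoy.
Attacker against Decoy: payoffs 3, 4, 6, 2 → best response Harden.
Attacker against Harden: payoffs 1, 9, 3, 6 → best response Decoy.
Mutual best responses: (Patch, Ignore); (Monitor, Decoy).

Pure-strategy Nash equilibria: (Patch, Ignore) and (Monitor, Decoy)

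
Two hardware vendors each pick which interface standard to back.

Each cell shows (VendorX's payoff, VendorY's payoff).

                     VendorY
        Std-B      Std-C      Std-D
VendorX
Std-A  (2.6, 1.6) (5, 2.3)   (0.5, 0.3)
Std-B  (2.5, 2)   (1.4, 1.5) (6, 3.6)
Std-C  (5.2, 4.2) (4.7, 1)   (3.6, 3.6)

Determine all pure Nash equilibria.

(Std-A, Std-C) and (Std-B, Std-D) and (Std-C, Std-B)

VendorX against Std-B: payoffs 2.6, 2.5, 5.2 → best response Std-C.
VendorX against Std-C: payoffs 5, 1.4, 4.7 → best response Std-A.
VendorX against Std-D: payoffs 0.5, 6, 3.6 → best response Std-B.
VendorY against Std-A: payoffs 1.6, 2.3, 0.3 → best response Std-C.
VendorY against Std-B: payoffs 2, 1.5, 3.6 → best response Std-D.
VendorY against Std-C: payoffs 4.2, 1, 3.6 → best response Std-B.
Mutual best responses: (Std-A, Std-C); (Std-B, Std-D); (Std-C, Std-B).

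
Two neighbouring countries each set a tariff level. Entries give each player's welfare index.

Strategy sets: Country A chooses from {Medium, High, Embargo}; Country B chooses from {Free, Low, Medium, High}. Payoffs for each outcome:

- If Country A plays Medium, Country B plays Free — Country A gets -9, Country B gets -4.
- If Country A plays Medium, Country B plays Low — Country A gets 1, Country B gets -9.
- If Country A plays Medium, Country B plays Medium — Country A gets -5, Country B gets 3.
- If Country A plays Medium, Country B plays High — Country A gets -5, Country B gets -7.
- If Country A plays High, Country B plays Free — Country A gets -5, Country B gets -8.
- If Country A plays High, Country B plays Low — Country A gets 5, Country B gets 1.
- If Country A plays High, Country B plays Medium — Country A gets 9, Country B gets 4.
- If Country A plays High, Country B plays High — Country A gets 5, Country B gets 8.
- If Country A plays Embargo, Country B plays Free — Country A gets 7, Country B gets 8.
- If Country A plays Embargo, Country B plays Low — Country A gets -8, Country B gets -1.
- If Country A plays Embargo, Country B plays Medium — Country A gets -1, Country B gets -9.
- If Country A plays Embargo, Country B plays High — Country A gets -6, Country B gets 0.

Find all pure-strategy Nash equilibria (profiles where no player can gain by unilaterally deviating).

The pure Nash equilibria are (High, High) and (Embargo, Free).

Country A against Free: payoffs -9, -5, 7 → best response Embargo.
Country A against Low: payoffs 1, 5, -8 → best response High.
Country A against Medium: payoffs -5, 9, -1 → best response High.
Country A against High: payoffs -5, 5, -6 → best response High.
Country B against Medium: payoffs -4, -9, 3, -7 → best response Medium.
Country B against High: payoffs -8, 1, 4, 8 → best response High.
Country B against Embargo: payoffs 8, -1, -9, 0 → best response Free.
Mutual best responses: (High, High); (Embargo, Free).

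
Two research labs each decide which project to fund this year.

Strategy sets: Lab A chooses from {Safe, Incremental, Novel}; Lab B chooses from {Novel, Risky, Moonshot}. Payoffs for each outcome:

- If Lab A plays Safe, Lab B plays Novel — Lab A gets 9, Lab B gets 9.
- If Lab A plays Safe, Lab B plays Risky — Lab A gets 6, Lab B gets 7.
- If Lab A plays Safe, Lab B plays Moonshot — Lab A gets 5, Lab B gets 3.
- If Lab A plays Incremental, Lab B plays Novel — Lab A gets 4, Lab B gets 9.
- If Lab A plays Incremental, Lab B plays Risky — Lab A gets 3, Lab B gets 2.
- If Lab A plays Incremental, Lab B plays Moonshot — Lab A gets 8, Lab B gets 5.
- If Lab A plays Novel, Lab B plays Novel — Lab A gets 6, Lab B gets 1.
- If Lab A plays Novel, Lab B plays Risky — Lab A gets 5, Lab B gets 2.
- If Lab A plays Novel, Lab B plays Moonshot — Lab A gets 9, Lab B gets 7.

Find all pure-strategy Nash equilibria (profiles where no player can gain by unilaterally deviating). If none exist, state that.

Pure-strategy Nash equilibria: (Safe, Novel), (Novel, Moonshot)

For each strategy profile, look for a profitable unilateral deviation.
(Safe, Novel): Lab A gets 9, best alternative 6; Lab B gets 9, best alternative 7. No profitable deviation — NE.
(Safe, Risky): Lab B can switch to Novel (7 → 9). Not NE.
(Safe, Moonshot): Lab A can switch to Incremental (5 → 8). Not NE.
(Incremental, Novel): Lab A can switch to Safe (4 → 9). Not NE.
(Incremental, Risky): Lab A can switch to Safe (3 → 6). Not NE.
(Incremental, Moonshot): Lab A can switch to Novel (8 → 9). Not NE.
(Novel, Novel): Lab A can switch to Safe (6 → 9). Not NE.
(Novel, Risky): Lab A can switch to Safe (5 → 6). Not NE.
(Novel, Moonshot): Lab A gets 9, best alternative 8; Lab B gets 7, best alternative 2. No profitable deviation — NE.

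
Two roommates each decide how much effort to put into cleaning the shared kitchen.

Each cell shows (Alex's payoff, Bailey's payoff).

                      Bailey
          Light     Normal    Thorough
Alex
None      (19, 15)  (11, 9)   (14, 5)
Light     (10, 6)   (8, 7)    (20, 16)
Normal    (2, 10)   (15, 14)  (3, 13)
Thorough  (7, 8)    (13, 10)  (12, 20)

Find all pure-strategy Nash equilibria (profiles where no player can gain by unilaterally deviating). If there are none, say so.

Pure-strategy Nash equilibria: (None, Light) and (Light, Thorough) and (Normal, Normal)

Alex against Light: payoffs 19, 10, 2, 7 → best response None.
Alex against Normal: payoffs 11, 8, 15, 13 → best response Normal.
Alex against Thorough: payoffs 14, 20, 3, 12 → best response Light.
Bailey against None: payoffs 15, 9, 5 → best response Light.
Bailey against Light: payoffs 6, 7, 16 → best response Thorough.
Bailey against Normal: payoffs 10, 14, 13 → best response Normal.
Bailey against Thorough: payoffs 8, 10, 20 → best response Thorough.
Mutual best responses: (None, Light); (Light, Thorough); (Normal, Normal).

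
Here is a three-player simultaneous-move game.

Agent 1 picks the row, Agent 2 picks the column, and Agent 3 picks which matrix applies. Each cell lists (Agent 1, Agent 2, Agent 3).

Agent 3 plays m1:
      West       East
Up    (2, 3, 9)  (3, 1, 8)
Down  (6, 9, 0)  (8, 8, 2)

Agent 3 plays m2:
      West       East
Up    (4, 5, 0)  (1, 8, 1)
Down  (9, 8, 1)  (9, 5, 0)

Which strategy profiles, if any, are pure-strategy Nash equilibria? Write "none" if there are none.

For each strategy profile, look for a profitable unilateral deviation.
(Up, West, m1): Agent 1 can switch to Down (2 → 6). Not NE.
(Up, West, m2): Agent 1 can switch to Down (4 → 9). Not NE.
(Up, East, m1): Agent 1 can switch to Down (3 → 8). Not NE.
(Up, East, m2): Agent 1 can switch to Down (1 → 9). Not NE.
(Down, West, m1): Agent 3 can switch to m2 (0 → 1). Not NE.
(Down, West, m2): Agent 1 gets 9, best alternative 4; Agent 2 gets 8, best alternative 5; Agent 3 gets 1, best alternative 0. No profitable deviation — NE.
(Down, East, m1): Agent 2 can switch to West (8 → 9). Not NE.
(Down, East, m2): Agent 2 can switch to West (5 → 8). Not NE.

The unique pure-strategy Nash equilibrium is (Down, West, m2).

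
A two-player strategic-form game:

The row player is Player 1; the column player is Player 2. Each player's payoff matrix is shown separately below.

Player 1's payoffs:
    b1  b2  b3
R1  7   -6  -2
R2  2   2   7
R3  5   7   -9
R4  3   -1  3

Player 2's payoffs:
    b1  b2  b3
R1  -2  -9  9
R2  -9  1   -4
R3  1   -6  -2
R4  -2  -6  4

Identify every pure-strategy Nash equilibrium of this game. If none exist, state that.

This game has no pure Nash equilibrium.

For each strategy profile, look for a profitable unilateral deviation.
(R1, b1): Player 2 can switch to b3 (-2 → 9). Not NE.
(R1, b2): Player 1 can switch to R2 (-6 → 2). Not NE.
(R1, b3): Player 1 can switch to R2 (-2 → 7). Not NE.
(R2, b1): Player 1 can switch to R1 (2 → 7). Not NE.
(R2, b2): Player 1 can switch to R3 (2 → 7). Not NE.
(R2, b3): Player 2 can switch to b2 (-4 → 1). Not NE.
(R3, b1): Player 1 can switch to R1 (5 → 7). Not NE.
(R3, b2): Player 2 can switch to b1 (-6 → 1). Not NE.
(The remaining 4 profiles each have a profitable deviation by the same check.)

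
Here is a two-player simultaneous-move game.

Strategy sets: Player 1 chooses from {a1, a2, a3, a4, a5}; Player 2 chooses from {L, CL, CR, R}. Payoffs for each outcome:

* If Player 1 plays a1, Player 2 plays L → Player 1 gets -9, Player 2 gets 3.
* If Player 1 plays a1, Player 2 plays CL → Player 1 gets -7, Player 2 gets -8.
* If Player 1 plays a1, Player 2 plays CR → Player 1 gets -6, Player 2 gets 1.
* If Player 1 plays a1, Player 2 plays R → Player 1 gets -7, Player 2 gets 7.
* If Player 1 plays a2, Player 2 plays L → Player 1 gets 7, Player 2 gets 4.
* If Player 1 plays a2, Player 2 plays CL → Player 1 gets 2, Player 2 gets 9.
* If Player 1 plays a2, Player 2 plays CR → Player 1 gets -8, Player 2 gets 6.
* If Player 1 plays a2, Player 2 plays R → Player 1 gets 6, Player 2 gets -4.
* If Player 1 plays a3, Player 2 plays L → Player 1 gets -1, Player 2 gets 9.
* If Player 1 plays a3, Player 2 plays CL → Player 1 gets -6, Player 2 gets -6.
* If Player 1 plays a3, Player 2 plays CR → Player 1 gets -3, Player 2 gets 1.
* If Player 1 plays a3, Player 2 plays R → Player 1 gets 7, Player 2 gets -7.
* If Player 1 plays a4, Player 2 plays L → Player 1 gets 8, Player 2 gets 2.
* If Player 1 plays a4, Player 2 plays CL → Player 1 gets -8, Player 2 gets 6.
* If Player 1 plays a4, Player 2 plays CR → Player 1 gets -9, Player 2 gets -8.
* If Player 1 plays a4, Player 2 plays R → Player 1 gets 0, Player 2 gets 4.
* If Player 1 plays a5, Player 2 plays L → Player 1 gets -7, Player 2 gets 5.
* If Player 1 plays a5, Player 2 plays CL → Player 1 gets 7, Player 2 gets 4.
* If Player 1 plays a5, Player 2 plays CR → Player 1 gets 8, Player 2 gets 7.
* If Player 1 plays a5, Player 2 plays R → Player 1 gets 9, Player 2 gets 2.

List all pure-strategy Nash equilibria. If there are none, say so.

(a5, CR)

Mark each player's best response to every combination of opponents' strategies; a profile where every player is best-responding is a pure Nash equilibrium.
Player 1 against L: payoffs -9, 7, -1, 8, -7 → best response a4.
Player 1 against CL: payoffs -7, 2, -6, -8, 7 → best response a5.
Player 1 against CR: payoffs -6, -8, -3, -9, 8 → best response a5.
Player 1 against R: payoffs -7, 6, 7, 0, 9 → best response a5.
Player 2 against a1: payoffs 3, -8, 1, 7 → best response R.
Player 2 against a2: payoffs 4, 9, 6, -4 → best response CL.
Player 2 against a3: payoffs 9, -6, 1, -7 → best response L.
Player 2 against a4: payoffs 2, 6, -8, 4 → best response CL.
Player 2 against a5: payoffs 5, 4, 7, 2 → best response CR.
Mutual best responses: (a5, CR).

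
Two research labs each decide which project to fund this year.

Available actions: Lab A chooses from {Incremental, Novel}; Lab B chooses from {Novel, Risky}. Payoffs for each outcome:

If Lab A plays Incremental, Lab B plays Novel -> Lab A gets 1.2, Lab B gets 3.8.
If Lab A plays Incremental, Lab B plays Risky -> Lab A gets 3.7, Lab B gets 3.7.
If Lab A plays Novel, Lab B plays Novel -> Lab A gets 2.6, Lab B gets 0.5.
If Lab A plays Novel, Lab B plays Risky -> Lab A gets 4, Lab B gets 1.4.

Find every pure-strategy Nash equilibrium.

Check each profile: it is a Nash equilibrium iff no player can strictly gain by switching unilaterally.
(Incremental, Novel): Lab A can switch to Novel (1.2 → 2.6). Not NE.
(Incremental, Risky): Lab A can switch to Novel (3.7 → 4). Not NE.
(Novel, Novel): Lab B can switch to Risky (0.5 → 1.4). Not NE.
(Novel, Risky): Lab A gets 4, best alternative 3.7; Lab B gets 1.4, best alternative 0.5. No profitable deviation — NE.

The unique pure-strategy Nash equilibrium is (Novel, Risky).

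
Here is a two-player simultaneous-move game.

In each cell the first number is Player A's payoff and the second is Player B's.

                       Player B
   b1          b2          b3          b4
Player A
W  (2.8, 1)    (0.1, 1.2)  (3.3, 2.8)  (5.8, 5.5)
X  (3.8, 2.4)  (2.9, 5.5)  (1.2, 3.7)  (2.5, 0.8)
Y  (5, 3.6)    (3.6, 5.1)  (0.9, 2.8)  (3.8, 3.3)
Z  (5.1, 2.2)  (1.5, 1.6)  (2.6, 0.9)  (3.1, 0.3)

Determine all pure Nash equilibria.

Player A against b1: payoffs 2.8, 3.8, 5, 5.1 → best response Z.
Player A against b2: payoffs 0.1, 2.9, 3.6, 1.5 → best response Y.
Player A against b3: payoffs 3.3, 1.2, 0.9, 2.6 → best response W.
Player A against b4: payoffs 5.8, 2.5, 3.8, 3.1 → best response W.
Player B against W: payoffs 1, 1.2, 2.8, 5.5 → best response b4.
Player B against X: payoffs 2.4, 5.5, 3.7, 0.8 → best response b2.
Player B against Y: payoffs 3.6, 5.1, 2.8, 3.3 → best response b2.
Player B against Z: payoffs 2.2, 1.6, 0.9, 0.3 → best response b1.
Mutual best responses: (W, b4); (Y, b2); (Z, b1).

The pure Nash equilibria are (W, b4); (Y, b2); (Z, b1).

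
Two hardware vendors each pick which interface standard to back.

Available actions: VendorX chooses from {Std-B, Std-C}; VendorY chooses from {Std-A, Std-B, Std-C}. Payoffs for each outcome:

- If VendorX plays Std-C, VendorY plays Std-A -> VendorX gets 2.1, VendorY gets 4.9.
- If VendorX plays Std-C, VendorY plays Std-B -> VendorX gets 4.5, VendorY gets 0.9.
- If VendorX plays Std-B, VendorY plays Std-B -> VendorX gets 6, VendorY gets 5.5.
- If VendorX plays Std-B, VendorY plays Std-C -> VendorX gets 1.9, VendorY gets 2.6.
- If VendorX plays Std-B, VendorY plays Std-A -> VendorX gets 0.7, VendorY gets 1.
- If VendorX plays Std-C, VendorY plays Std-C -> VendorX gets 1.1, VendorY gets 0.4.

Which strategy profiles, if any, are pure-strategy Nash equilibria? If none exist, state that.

(Std-B, Std-A): VendorX can switch to Std-C (0.7 → 2.1). Not NE.
(Std-B, Std-B): VendorX gets 6, best alternative 4.5; VendorY gets 5.5, best alternative 2.6. No profitable deviation — NE.
(Std-B, Std-C): VendorY can switch to Std-B (2.6 → 5.5). Not NE.
(Std-C, Std-A): VendorX gets 2.1, best alternative 0.7; VendorY gets 4.9, best alternative 0.9. No profitable deviation — NE.
(Std-C, Std-B): VendorX can switch to Std-B (4.5 → 6). Not NE.
(Std-C, Std-C): VendorX can switch to Std-B (1.1 → 1.9). Not NE.

The pure Nash equilibria are (Std-B, Std-B), (Std-C, Std-A).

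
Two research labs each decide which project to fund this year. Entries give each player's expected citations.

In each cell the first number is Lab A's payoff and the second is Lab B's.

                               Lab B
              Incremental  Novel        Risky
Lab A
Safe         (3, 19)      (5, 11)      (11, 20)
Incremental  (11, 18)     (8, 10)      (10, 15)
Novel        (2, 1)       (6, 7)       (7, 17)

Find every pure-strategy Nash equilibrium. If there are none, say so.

For each player, find the best response to each opponent profile; mutual best responses are the pure NE.
Lab A against Incremental: payoffs 3, 11, 2 → best response Incremental.
Lab A against Novel: payoffs 5, 8, 6 → best response Incremental.
Lab A against Risky: payoffs 11, 10, 7 → best response Safe.
Lab B against Safe: payoffs 19, 11, 20 → best response Risky.
Lab B against Incremental: payoffs 18, 10, 15 → best response Incremental.
Lab B against Novel: payoffs 1, 7, 17 → best response Risky.
Mutual best responses: (Safe, Risky); (Incremental, Incremental).

Pure-strategy Nash equilibria: (Safe, Risky); (Incremental, Incremental)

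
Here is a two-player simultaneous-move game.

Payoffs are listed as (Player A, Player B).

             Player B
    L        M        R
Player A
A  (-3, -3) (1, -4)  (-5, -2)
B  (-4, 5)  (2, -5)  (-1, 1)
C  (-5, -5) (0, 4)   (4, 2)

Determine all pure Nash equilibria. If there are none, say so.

Check each profile: it is a Nash equilibrium iff no player can strictly gain by switching unilaterally.
(A, L): Player B can switch to R (-3 → -2). Not NE.
(A, M): Player A can switch to B (1 → 2). Not NE.
(A, R): Player A can switch to B (-5 → -1). Not NE.
(B, L): Player A can switch to A (-4 → -3). Not NE.
(B, M): Player B can switch to L (-5 → 5). Not NE.
(B, R): Player A can switch to C (-1 → 4). Not NE.
(C, L): Player A can switch to A (-5 → -3). Not NE.
(C, M): Player A can switch to A (0 → 1). Not NE.
(The remaining 1 profile has a profitable deviation by the same check.)

This game has no pure Nash equilibrium.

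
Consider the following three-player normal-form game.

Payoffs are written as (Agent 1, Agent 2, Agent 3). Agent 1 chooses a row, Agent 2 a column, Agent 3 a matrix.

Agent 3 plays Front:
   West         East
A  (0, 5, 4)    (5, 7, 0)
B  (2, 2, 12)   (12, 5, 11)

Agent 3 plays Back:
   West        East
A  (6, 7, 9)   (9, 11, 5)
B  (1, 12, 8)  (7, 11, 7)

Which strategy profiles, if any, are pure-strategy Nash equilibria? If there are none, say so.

Pure-strategy Nash equilibria: (A, East, Back); (B, East, Front)

(A, West, Front): Agent 1 can switch to B (0 → 2). Not NE.
(A, West, Back): Agent 2 can switch to East (7 → 11). Not NE.
(A, East, Front): Agent 1 can switch to B (5 → 12). Not NE.
(A, East, Back): Agent 1 gets 9, best alternative 7; Agent 2 gets 11, best alternative 7; Agent 3 gets 5, best alternative 0. No profitable deviation — NE.
(B, West, Front): Agent 2 can switch to East (2 → 5). Not NE.
(B, West, Back): Agent 1 can switch to A (1 → 6). Not NE.
(B, East, Front): Agent 1 gets 12, best alternative 5; Agent 2 gets 5, best alternative 2; Agent 3 gets 11, best alternative 7. No profitable deviation — NE.
(B, East, Back): Agent 1 can switch to A (7 → 9). Not NE.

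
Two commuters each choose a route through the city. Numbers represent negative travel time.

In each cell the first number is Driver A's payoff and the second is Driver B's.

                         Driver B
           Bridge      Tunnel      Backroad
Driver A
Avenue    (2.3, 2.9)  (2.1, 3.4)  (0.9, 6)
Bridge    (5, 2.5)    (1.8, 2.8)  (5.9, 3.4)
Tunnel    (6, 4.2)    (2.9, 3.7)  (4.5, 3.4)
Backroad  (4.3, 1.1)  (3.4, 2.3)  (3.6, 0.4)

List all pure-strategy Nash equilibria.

The pure Nash equilibria are (Bridge, Backroad) and (Tunnel, Bridge) and (Backroad, Tunnel).

(Avenue, Bridge): Driver A can switch to Bridge (2.3 → 5). Not NE.
(Avenue, Tunnel): Driver A can switch to Tunnel (2.1 → 2.9). Not NE.
(Avenue, Backroad): Driver A can switch to Bridge (0.9 → 5.9). Not NE.
(Bridge, Bridge): Driver A can switch to Tunnel (5 → 6). Not NE.
(Bridge, Tunnel): Driver A can switch to Avenue (1.8 → 2.1). Not NE.
(Bridge, Backroad): Driver A gets 5.9, best alternative 4.5; Driver B gets 3.4, best alternative 2.8. No profitable deviation — NE.
(Tunnel, Bridge): Driver A gets 6, best alternative 5; Driver B gets 4.2, best alternative 3.7. No profitable deviation — NE.
(Tunnel, Tunnel): Driver A can switch to Backroad (2.9 → 3.4). Not NE.
(Tunnel, Backroad): Driver A can switch to Bridge (4.5 → 5.9). Not NE.
(Backroad, Bridge): Driver A can switch to Bridge (4.3 → 5). Not NE.
(Backroad, Tunnel): Driver A gets 3.4, best alternative 2.9; Driver B gets 2.3, best alternative 1.1. No profitable deviation — NE.
(Backroad, Backroad): Driver A can switch to Bridge (3.6 → 5.9). Not NE.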